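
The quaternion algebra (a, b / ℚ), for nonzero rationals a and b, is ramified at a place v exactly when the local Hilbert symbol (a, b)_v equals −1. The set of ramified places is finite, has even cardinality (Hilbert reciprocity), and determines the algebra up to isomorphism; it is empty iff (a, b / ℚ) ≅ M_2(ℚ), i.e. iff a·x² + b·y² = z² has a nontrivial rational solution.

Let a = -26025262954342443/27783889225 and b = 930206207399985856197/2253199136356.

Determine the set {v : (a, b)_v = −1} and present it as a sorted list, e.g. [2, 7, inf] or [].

(a, b) ≡ (-43, 533) mod (ℚ^×)²; places V = {2, 3, 5, 7, 11, 13, 17, 19, 29, 37, 41, 43, 53, ∞}.
(a,b)_17: α=-2, u≡2; β=-4, v≡6 (mod 17); (2|17)=+1, (6|17)=-1; sign (−1)^0·+1^-4·-1^-2 = +1.
(a,b)_11: α=4, u≡9; β=2, v≡5 (mod 11); (9|11)=+1, (5|11)=+1; sign (−1)^0·+1^2·+1^4 = +1.
(a,b)_19: α=2, u≡8; β=0, v≡16 (mod 19); (8|19)=-1, (16|19)=+1; sign (−1)^0·-1^0·+1^2 = +1.
(a,b)_13: α=0, u≡1; β=1, v≡8 (mod 13); (1|13)=+1, (8|13)=-1; sign (−1)^0·+1^1·-1^0 = +1.
(a,b)_2: α=0, β=-2; u≡5, v≡5 (mod 8); ε(u)ε(v)=0·0, αω(v)=0·1, βω(u)=-2·1; sum ≡ 0  ⇒  +1.
(a,b)_43: α=1, u≡39; β=2, v≡1 (mod 43); (39|43)=-1, (1|43)=+1; sign (−1)^0·-1^2·+1^1 = +1.
(a,b)_5: α=-2, u≡3; β=0, v≡2 (mod 5); (3|5)=-1, (2|5)=-1; sign (−1)^0·-1^0·-1^-2 = +1.
(a,b)_53: α=-2, u≡7; β=-2, v≡48 (mod 53); (7|53)=+1, (48|53)=-1; sign (−1)^0·+1^-2·-1^-2 = +1.
(a,b)_29: α=2, u≡27; β=4, v≡3 (mod 29); (27|29)=-1, (3|29)=-1; sign (−1)^0·-1^4·-1^2 = +1.
(a,b)_∞: sgn(-43)=−, sgn(533)=+, so +1.
(a,b)_41: α=2, u≡36; β=3, v≡11 (mod 41); (36|41)=+1, (11|41)=-1; sign (−1)^0·+1^3·-1^2 = +1.
(a,b)_7: α=0, u≡6; β=-4, v≡1 (mod 7); (6|7)=-1, (1|7)=+1; sign (−1)^0·-1^-4·+1^0 = +1.
(a,b)_3: α=4, u≡2; β=8, v≡2 (mod 3); (2|3)=-1, (2|3)=-1; sign (−1)^0·-1^8·-1^4 = +1.
(a,b)_37: α=-2, u≡24; β=0, v≡32 (mod 37); (24|37)=-1, (32|37)=-1; sign (−1)^0·-1^0·-1^-2 = +1.
Ram(a, b) = ∅: the form -43·x² + 533·y² − z² is isotropic over every ℚ_v, so by Hasse–Minkowski it is isotropic over ℚ.

[]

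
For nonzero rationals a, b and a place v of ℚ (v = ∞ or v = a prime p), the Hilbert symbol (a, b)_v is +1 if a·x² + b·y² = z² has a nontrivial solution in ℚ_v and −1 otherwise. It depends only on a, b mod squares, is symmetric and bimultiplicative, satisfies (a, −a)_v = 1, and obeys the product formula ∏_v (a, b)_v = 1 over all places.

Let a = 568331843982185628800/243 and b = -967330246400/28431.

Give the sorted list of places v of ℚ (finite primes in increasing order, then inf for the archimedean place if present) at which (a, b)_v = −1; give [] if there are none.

[2, 19]

Mod squares: a ≡ 10374, b ≡ -4641. Check v ∈ {∞, 2, 3, 5, 7, 13, 17, 19, 23}.
v=7: a=7^5·(≡5), b=7^5·(≡1) mod 7; (5|7)=-1, (1|7)=+1; (−1)^{5·5·3}·(-1)^5·(+1)^5 = +1.
v=3: a=3^-5·(≡2), b=3^-7·(≡1) mod 3; (2|3)=-1, (1|3)=+1; (−1)^{-5·-7·1}·(-1)^-7·(+1)^-5 = +1.
v=23: a=23^6·(≡16), b=23^2·(≡20) mod 23; (16|23)=+1, (20|23)=-1; (−1)^{6·2·11}·(+1)^2·(-1)^6 = +1.
v=2: v_2(a)=7, v_2(b)=8; units ≡ 3, 7 (mod 8); ε·ε+αω+βω = 1·1+7·0+8·1 ≡ 1  ⇒  (a,b)_2 = -1.
v=∞: 10374 > 0 and -4641 < 0  ⇒  (a,b)_∞ = +1.
v=17: a=17^2·(≡8), b=17^1·(≡4) mod 17; (8|17)=+1, (4|17)=+1; (−1)^{2·1·8}·(+1)^1·(+1)^2 = +1.
v=13: a=13^1·(≡5), b=13^-1·(≡5) mod 13; (5|13)=-1, (5|13)=-1; (−1)^{1·-1·6}·(-1)^-1·(-1)^1 = +1.
v=19: a=19^1·(≡13), b=19^0·(≡12) mod 19; (13|19)=-1, (12|19)=-1; (−1)^{1·0·9}·(-1)^0·(-1)^1 = -1.
v=5: a=5^2·(≡4), b=5^2·(≡4) mod 5; (4|5)=+1, (4|5)=+1; (−1)^{2·2·2}·(+1)^2·(+1)^2 = +1.
|Ram(10374, -4641)| = 2, even; anisotropic at {2, 19}.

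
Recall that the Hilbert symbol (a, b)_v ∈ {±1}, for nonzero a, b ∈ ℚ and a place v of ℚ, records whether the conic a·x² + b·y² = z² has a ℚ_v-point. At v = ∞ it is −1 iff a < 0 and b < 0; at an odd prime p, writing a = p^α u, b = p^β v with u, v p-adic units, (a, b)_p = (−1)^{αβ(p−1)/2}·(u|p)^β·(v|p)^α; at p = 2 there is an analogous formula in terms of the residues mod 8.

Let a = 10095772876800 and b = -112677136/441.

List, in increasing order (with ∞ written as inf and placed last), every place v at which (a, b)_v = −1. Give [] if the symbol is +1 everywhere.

[2, 3, 19, 29, 31, 37]

Mod squares: a ≡ 24647883, b ≡ -481. Check v ∈ {∞, 2, 3, 5, 7, 11, 13, 19, 29, 31, 37}.
v=2: v_2(a)=14, v_2(b)=4; units ≡ 3, 7 (mod 8); ε·ε+αω+βω = 1·1+14·0+4·1 ≡ 1  ⇒  (a,b)_2 = -1.
v=3: a=3^1·(≡2), b=3^-2·(≡2) mod 3; (2|3)=-1, (2|3)=-1; (−1)^{1·-2·1}·(-1)^-2·(-1)^1 = -1.
v=13: a=13^1·(≡2), b=13^1·(≡8) mod 13; (2|13)=-1, (8|13)=-1; (−1)^{1·1·6}·(-1)^1·(-1)^1 = +1.
v=31: a=31^1·(≡16), b=31^0·(≡3) mod 31; (16|31)=+1, (3|31)=-1; (−1)^{1·0·15}·(+1)^0·(-1)^1 = -1.
v=7: a=7^0·(≡2), b=7^-2·(≡1) mod 7; (2|7)=+1, (1|7)=+1; (−1)^{0·-2·3}·(+1)^-2·(+1)^0 = +1.
v=5: a=5^2·(≡2), b=5^0·(≡4) mod 5; (2|5)=-1, (4|5)=+1; (−1)^{2·0·2}·(-1)^0·(+1)^2 = +1.
v=11: a=11^0·(≡6), b=11^4·(≡4) mod 11; (6|11)=-1, (4|11)=+1; (−1)^{0·4·5}·(-1)^4·(+1)^0 = +1.
v=∞: 24647883 > 0 and -481 < 0  ⇒  (a,b)_∞ = +1.
v=19: a=19^1·(≡12), b=19^0·(≡2) mod 19; (12|19)=-1, (2|19)=-1; (−1)^{1·0·9}·(-1)^0·(-1)^1 = -1.
v=37: a=37^1·(≡36), b=37^1·(≡2) mod 37; (36|37)=+1, (2|37)=-1; (−1)^{1·1·18}·(+1)^1·(-1)^1 = -1.
v=29: a=29^1·(≡9), b=29^0·(≡17) mod 29; (9|29)=+1, (17|29)=-1; (−1)^{1·0·14}·(+1)^0·(-1)^1 = -1.
Ram(24647883, -481) = {2, 3, 19, 29, 31, 37}; no ℚ_2-point on the conic.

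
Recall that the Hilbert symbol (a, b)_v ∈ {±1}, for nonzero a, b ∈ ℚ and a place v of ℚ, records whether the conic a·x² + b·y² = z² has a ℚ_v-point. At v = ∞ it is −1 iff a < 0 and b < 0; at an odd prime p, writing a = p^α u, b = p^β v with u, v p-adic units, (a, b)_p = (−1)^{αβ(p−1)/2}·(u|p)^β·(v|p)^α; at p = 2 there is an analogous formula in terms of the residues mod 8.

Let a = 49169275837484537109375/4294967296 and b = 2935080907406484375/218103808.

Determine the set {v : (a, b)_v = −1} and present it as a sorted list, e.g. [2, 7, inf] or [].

(a, b) ≡ (25935, 40755) mod (ℚ^×)²; places V = {2, 3, 5, 7, 11, 13, 17, 19, ∞}.
(a,b)_7: α=3, u≡2; β=2, v≡2 (mod 7); (2|7)=+1, (2|7)=+1; sign (−1)^0·+1^2·+1^3 = +1.
(a,b)_19: α=1, u≡1; β=1, v≡17 (mod 19); (1|19)=+1, (17|19)=+1; sign (−1)^1·+1^1·+1^1 = -1.
(a,b)_11: α=4, u≡10; β=5, v≡5 (mod 11); (10|11)=-1, (5|11)=+1; sign (−1)^0·-1^5·+1^4 = -1.
(a,b)_17: α=4, u≡3; β=4, v≡11 (mod 17); (3|17)=-1, (11|17)=-1; sign (−1)^0·-1^4·-1^4 = +1.
(a,b)_5: α=9, u≡3; β=7, v≡1 (mod 5); (3|5)=-1, (1|5)=+1; sign (−1)^0·-1^7·+1^9 = -1.
(a,b)_∞: sgn(25935)=+, sgn(40755)=+, so +1.
(a,b)_2: α=-32, β=-24; u≡7, v≡3 (mod 8); ε(u)ε(v)=1·1, αω(v)=-32·1, βω(u)=-24·0; sum ≡ 1  ⇒  -1.
(a,b)_13: α=1, u≡7; β=-1, v≡6 (mod 13); (7|13)=-1, (6|13)=-1; sign (−1)^0·-1^-1·-1^1 = +1.
(a,b)_3: α=5, u≡2; β=1, v≡1 (mod 3); (2|3)=-1, (1|3)=+1; sign (−1)^1·-1^1·+1^5 = +1.
|Ram(25935, 40755)| = 4, even; anisotropic at {2, 5, 11, 19}.

[2, 5, 11, 19]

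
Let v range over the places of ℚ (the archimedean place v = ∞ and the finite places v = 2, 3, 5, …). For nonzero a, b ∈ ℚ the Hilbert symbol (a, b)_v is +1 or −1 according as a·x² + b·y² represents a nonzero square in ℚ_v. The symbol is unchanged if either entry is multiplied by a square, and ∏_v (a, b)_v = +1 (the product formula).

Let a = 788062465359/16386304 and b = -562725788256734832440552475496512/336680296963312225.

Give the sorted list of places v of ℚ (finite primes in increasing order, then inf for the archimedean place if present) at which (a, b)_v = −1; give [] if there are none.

(a, b) ≡ (17719, -7657) mod (ℚ^×)²; places V = {2, 3, 5, 7, 11, 13, 19, 23, 29, 31, 37, 43, 47, ∞}.
(a,b)_37: α=0, u≡3; β=-2, v≡6 (mod 37); (3|37)=+1, (6|37)=-1; sign (−1)^0·+1^-2·-1^0 = +1.
(a,b)_2: α=-8, β=6; u≡7, v≡7 (mod 8); ε(u)ε(v)=1·1, αω(v)=-8·0, βω(u)=6·0; sum ≡ 1  ⇒  -1.
(a,b)_29: α=1, u≡27; β=2, v≡5 (mod 29); (27|29)=-1, (5|29)=+1; sign (−1)^0·-1^2·+1^1 = +1.
(a,b)_43: α=0, u≡30; β=2, v≡36 (mod 43); (30|43)=-1, (36|43)=+1; sign (−1)^0·-1^2·+1^0 = +1.
(a,b)_13: α=3, u≡7; β=7, v≡3 (mod 13); (7|13)=-1, (3|13)=+1; sign (−1)^0·-1^7·+1^3 = -1.
(a,b)_23: α=-2, u≡12; β=-4, v≡12 (mod 23); (12|23)=+1, (12|23)=+1; sign (−1)^0·+1^-4·+1^-2 = +1.
(a,b)_19: α=2, u≡17; β=5, v≡15 (mod 19); (17|19)=+1, (15|19)=-1; sign (−1)^0·+1^5·-1^2 = +1.
(a,b)_31: α=0, u≡25; β=1, v≡2 (mod 31); (25|31)=+1, (2|31)=+1; sign (−1)^0·+1^1·+1^0 = +1.
(a,b)_3: α=6, u≡1; β=12, v≡2 (mod 3); (1|3)=+1, (2|3)=-1; sign (−1)^0·+1^12·-1^6 = +1.
(a,b)_5: α=0, u≡1; β=-2, v≡2 (mod 5); (1|5)=+1, (2|5)=-1; sign (−1)^0·+1^-2·-1^0 = +1.
(a,b)_47: α=1, u≡2; β=2, v≡14 (mod 47); (2|47)=+1, (14|47)=+1; sign (−1)^0·+1^2·+1^1 = +1.
(a,b)_11: α=-2, u≡5; β=-4, v≡10 (mod 11); (5|11)=+1, (10|11)=-1; sign (−1)^0·+1^-4·-1^-2 = +1.
(a,b)_∞: sgn(17719)=+, sgn(-7657)=−, so +1.
(a,b)_7: α=0, u≡2; β=-4, v≡4 (mod 7); (2|7)=+1, (4|7)=+1; sign (−1)^0·+1^-4·+1^0 = +1.
|Ram(17719, -7657)| = 2, even; anisotropic at {2, 13}.

[2, 13]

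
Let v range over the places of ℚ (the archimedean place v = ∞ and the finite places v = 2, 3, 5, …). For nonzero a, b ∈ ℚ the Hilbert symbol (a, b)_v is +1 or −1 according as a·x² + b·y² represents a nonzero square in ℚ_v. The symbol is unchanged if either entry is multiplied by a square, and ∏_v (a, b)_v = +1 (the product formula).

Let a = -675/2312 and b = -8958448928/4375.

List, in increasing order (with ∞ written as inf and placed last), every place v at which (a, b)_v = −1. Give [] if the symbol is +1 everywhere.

Mod squares: a ≡ -6, b ≡ -89726. Check v ∈ {∞, 2, 3, 5, 7, 11, 13, 17, 19, 29}.
v=3: a=3^3·(≡1), b=3^0·(≡1) mod 3; (1|3)=+1, (1|3)=+1; (−1)^{3·0·1}·(+1)^0·(+1)^3 = +1.
v=17: a=17^-2·(≡7), b=17^1·(≡8) mod 17; (7|17)=-1, (8|17)=+1; (−1)^{-2·1·8}·(-1)^1·(+1)^-2 = -1.
v=5: a=5^2·(≡4), b=5^-4·(≡1) mod 5; (4|5)=+1, (1|5)=+1; (−1)^{2·-4·2}·(+1)^-4·(+1)^2 = +1.
v=19: a=19^0·(≡8), b=19^2·(≡1) mod 19; (8|19)=-1, (1|19)=+1; (−1)^{0·2·9}·(-1)^2·(+1)^0 = +1.
v=∞: -6 < 0 and -89726 < 0  ⇒  (a,b)_∞ = -1.
v=11: a=11^0·(≡9), b=11^2·(≡1) mod 11; (9|11)=+1, (1|11)=+1; (−1)^{0·2·5}·(+1)^2·(+1)^0 = +1.
v=2: v_2(a)=-3, v_2(b)=5; units ≡ 5, 1 (mod 8); ε·ε+αω+βω = 0·0+-3·0+5·1 ≡ 1  ⇒  (a,b)_2 = -1.
v=7: a=7^0·(≡2), b=7^-1·(≡6) mod 7; (2|7)=+1, (6|7)=-1; (−1)^{0·-1·3}·(+1)^-1·(-1)^0 = +1.
v=29: a=29^0·(≡1), b=29^1·(≡22) mod 29; (1|29)=+1, (22|29)=+1; (−1)^{0·1·14}·(+1)^1·(+1)^0 = +1.
v=13: a=13^0·(≡6), b=13^1·(≡12) mod 13; (6|13)=-1, (12|13)=+1; (−1)^{0·1·6}·(-1)^1·(+1)^0 = -1.
|Ram(-6, -89726)| = 4, even; anisotropic at {2, 13, 17, ∞}.

[2, 13, 17, inf]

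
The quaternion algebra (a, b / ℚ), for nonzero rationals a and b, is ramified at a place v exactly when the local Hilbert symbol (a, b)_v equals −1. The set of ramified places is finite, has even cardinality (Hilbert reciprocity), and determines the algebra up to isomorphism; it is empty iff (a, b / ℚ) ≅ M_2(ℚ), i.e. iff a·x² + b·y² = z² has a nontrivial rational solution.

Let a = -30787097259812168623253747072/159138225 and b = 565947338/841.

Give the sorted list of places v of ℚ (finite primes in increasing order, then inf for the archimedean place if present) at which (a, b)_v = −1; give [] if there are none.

(a, b) ≡ (-12815462, 413402) mod (ℚ^×)²; places V = {2, 3, 5, 7, 11, 19, 23, 29, 31, 37, 43, ∞}.
(a,b)_37: α=4, u≡24; β=2, v≡11 (mod 37); (24|37)=-1, (11|37)=+1; sign (−1)^0·-1^2·+1^4 = +1.
(a,b)_5: α=-2, u≡2; β=0, v≡3 (mod 5); (2|5)=-1, (3|5)=-1; sign (−1)^0·-1^0·-1^-2 = +1.
(a,b)_∞: sgn(-12815462)=−, sgn(413402)=+, so +1.
(a,b)_19: α=5, u≡13; β=1, v≡12 (mod 19); (13|19)=-1, (12|19)=-1; sign (−1)^1·-1^1·-1^5 = -1.
(a,b)_31: α=1, u≡18; β=0, v≡29 (mod 31); (18|31)=+1, (29|31)=-1; sign (−1)^0·+1^0·-1^1 = -1.
(a,b)_11: α=3, u≡4; β=1, v≡6 (mod 11); (4|11)=+1, (6|11)=-1; sign (−1)^1·+1^1·-1^3 = +1.
(a,b)_7: α=4, u≡6; β=0, v≡5 (mod 7); (6|7)=-1, (5|7)=-1; sign (−1)^0·-1^0·-1^4 = +1.
(a,b)_29: α=-4, u≡11; β=-2, v≡13 (mod 29); (11|29)=-1, (13|29)=+1; sign (−1)^0·-1^-2·+1^-4 = +1.
(a,b)_43: α=1, u≡32; β=1, v≡16 (mod 43); (32|43)=-1, (16|43)=+1; sign (−1)^1·-1^1·+1^1 = +1.
(a,b)_2: α=7, β=1; u≡5, v≡5 (mod 8); ε(u)ε(v)=0·0, αω(v)=7·1, βω(u)=1·1; sum ≡ 0  ⇒  +1.
(a,b)_3: α=-2, u≡1; β=0, v≡2 (mod 3); (1|3)=+1, (2|3)=-1; sign (−1)^0·+1^0·-1^-2 = +1.
(a,b)_23: α=3, u≡3; β=1, v≡19 (mod 23); (3|23)=+1, (19|23)=-1; sign (−1)^1·+1^1·-1^3 = +1.
|Ram(-12815462, 413402)| = 2, even; anisotropic at {19, 31}.

[19, 31]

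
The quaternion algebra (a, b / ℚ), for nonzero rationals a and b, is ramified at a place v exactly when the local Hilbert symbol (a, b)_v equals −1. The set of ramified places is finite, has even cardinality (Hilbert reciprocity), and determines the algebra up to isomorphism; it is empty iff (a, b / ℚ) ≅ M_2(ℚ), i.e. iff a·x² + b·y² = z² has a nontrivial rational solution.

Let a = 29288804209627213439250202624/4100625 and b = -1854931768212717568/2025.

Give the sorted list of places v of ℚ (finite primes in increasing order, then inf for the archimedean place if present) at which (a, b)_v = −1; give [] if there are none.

[23, 29]

(a, b) ≡ (28681, -8602) mod (ℚ^×)²; places V = {2, 3, 5, 11, 17, 23, 29, 43, ∞}.
(a,b)_5: α=-4, u≡4; β=-2, v≡2 (mod 5); (4|5)=+1, (2|5)=-1; sign (−1)^0·+1^-2·-1^-4 = +1.
(a,b)_11: α=2, u≡1; β=1, v≡7 (mod 11); (1|11)=+1, (7|11)=-1; sign (−1)^0·+1^1·-1^2 = +1.
(a,b)_2: α=26, β=19; u≡1, v≡3 (mod 8); ε(u)ε(v)=0·1, αω(v)=26·1, βω(u)=19·0; sum ≡ 0  ⇒  +1.
(a,b)_17: α=2, u≡15; β=1, v≡15 (mod 17); (15|17)=+1, (15|17)=+1; sign (−1)^0·+1^1·+1^2 = +1.
(a,b)_3: α=-8, u≡1; β=-4, v≡2 (mod 3); (1|3)=+1, (2|3)=-1; sign (−1)^0·+1^-4·-1^-8 = +1.
(a,b)_29: α=3, u≡21; β=2, v≡21 (mod 29); (21|29)=-1, (21|29)=-1; sign (−1)^0·-1^2·-1^3 = -1.
(a,b)_∞: sgn(28681)=+, sgn(-8602)=−, so +1.
(a,b)_23: α=5, u≡14; β=3, v≡5 (mod 23); (14|23)=-1, (5|23)=-1; sign (−1)^1·-1^3·-1^5 = -1.
(a,b)_43: α=3, u≡32; β=2, v≡41 (mod 43); (32|43)=-1, (41|43)=+1; sign (−1)^0·-1^2·+1^3 = +1.
(28681, -8602 / ℚ) ramifies at {23, 29}: a division algebra.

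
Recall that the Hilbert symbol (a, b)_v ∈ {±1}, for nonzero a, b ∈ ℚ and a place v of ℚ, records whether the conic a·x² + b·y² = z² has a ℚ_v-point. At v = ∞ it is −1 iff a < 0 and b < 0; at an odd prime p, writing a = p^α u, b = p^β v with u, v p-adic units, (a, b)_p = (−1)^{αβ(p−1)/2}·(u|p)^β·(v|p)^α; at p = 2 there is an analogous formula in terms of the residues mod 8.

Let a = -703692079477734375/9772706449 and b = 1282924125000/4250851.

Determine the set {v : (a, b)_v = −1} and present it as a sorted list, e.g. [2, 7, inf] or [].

[17, 19]

Mod squares: a ≡ -7, b ≡ 646. Check v ∈ {∞, 2, 3, 5, 7, 11, 17, 19, 29, 37, 43}.
v=5: a=5^8·(≡3), b=5^6·(≡4) mod 5; (3|5)=-1, (4|5)=+1; (−1)^{8·6·2}·(-1)^6·(+1)^8 = +1.
v=7: a=7^7·(≡6), b=7^2·(≡1) mod 7; (6|7)=-1, (1|7)=+1; (−1)^{7·2·3}·(-1)^2·(+1)^7 = +1.
v=3: a=3^2·(≡2), b=3^2·(≡1) mod 3; (2|3)=-1, (1|3)=+1; (−1)^{2·2·1}·(-1)^2·(+1)^2 = +1.
v=37: a=37^0·(≡4), b=37^2·(≡17) mod 37; (4|37)=+1, (17|37)=-1; (−1)^{0·2·18}·(+1)^2·(-1)^0 = +1.
v=29: a=29^2·(≡28), b=29^0·(≡15) mod 29; (28|29)=+1, (15|29)=-1; (−1)^{2·0·14}·(+1)^0·(-1)^2 = +1.
v=∞: -7 < 0 and 646 > 0  ⇒  (a,b)_∞ = +1.
v=11: a=11^-4·(≡3), b=11^-2·(≡7) mod 11; (3|11)=+1, (7|11)=-1; (−1)^{-4·-2·5}·(+1)^-2·(-1)^-4 = +1.
v=43: a=43^-2·(≡41), b=43^-2·(≡16) mod 43; (41|43)=+1, (16|43)=+1; (−1)^{-2·-2·21}·(+1)^-2·(+1)^-2 = +1.
v=2: v_2(a)=0, v_2(b)=3; units ≡ 1, 3 (mod 8); ε·ε+αω+βω = 0·1+0·1+3·0 ≡ 0  ⇒  (a,b)_2 = +1.
v=17: a=17^2·(≡12), b=17^1·(≡9) mod 17; (12|17)=-1, (9|17)=+1; (−1)^{2·1·8}·(-1)^1·(+1)^2 = -1.
v=19: a=19^-2·(≡10), b=19^-1·(≡2) mod 19; (10|19)=-1, (2|19)=-1; (−1)^{-2·-1·9}·(-1)^-1·(-1)^-2 = -1.
|Ram(-7, 646)| = 2, even; anisotropic at {17, 19}.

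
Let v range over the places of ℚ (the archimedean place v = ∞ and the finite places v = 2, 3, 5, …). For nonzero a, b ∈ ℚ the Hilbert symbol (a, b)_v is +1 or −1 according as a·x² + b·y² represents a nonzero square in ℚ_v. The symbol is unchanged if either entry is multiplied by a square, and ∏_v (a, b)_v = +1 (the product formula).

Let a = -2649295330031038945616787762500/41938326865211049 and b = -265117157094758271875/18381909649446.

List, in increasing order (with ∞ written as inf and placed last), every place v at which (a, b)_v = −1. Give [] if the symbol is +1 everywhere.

[2, 5, 11, inf]

(a, b) ≡ (-5945, -279759810) mod (ℚ^×)²; places V = {2, 3, 5, 7, 11, 13, 23, 29, 31, 41, ∞}.
(a,b)_7: α=-8, u≡6; β=-8, v≡5 (mod 7); (6|7)=-1, (5|7)=-1; sign (−1)^0·-1^-8·-1^-8 = +1.
(a,b)_41: α=1, u≡24; β=1, v≡14 (mod 41); (24|41)=-1, (14|41)=-1; sign (−1)^0·-1^1·-1^1 = +1.
(a,b)_13: α=-2, u≡12; β=2, v≡11 (mod 13); (12|13)=+1, (11|13)=-1; sign (−1)^0·+1^2·-1^-2 = +1.
(a,b)_23: α=6, u≡3; β=3, v≡5 (mod 23); (3|23)=+1, (5|23)=-1; sign (−1)^0·+1^3·-1^6 = +1.
(a,b)_29: α=5, u≡11; β=3, v≡2 (mod 29); (11|29)=-1, (2|29)=-1; sign (−1)^0·-1^3·-1^5 = +1.
(a,b)_31: α=2, u≡5; β=1, v≡17 (mod 31); (5|31)=+1, (17|31)=-1; sign (−1)^0·+1^1·-1^2 = +1.
(a,b)_3: α=-16, u≡1; β=-13, v≡2 (mod 3); (1|3)=+1, (2|3)=-1; sign (−1)^0·+1^-13·-1^-16 = +1.
(a,b)_∞: sgn(-5945)=−, sgn(-279759810)=−, so -1.
(a,b)_5: α=5, u≡4; β=5, v≡3 (mod 5); (4|5)=+1, (3|5)=-1; sign (−1)^0·+1^5·-1^5 = -1.
(a,b)_2: α=2, β=-1; u≡7, v≡7 (mod 8); ε(u)ε(v)=1·1, αω(v)=2·0, βω(u)=-1·0; sum ≡ 1  ⇒  -1.
(a,b)_11: α=6, u≡2; β=3, v≡9 (mod 11); (2|11)=-1, (9|11)=+1; sign (−1)^0·-1^3·+1^6 = -1.
(-5945, -279759810 / ℚ) ramifies at {2, 5, 11, ∞}: a division algebra.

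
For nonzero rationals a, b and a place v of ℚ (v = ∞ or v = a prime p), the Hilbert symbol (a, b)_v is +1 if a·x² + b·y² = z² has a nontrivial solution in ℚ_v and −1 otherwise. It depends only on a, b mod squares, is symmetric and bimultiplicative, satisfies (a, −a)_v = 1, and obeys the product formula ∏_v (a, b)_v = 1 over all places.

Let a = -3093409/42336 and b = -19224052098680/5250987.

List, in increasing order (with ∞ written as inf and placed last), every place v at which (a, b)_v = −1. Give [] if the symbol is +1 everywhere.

(a, b) ≡ (-51414, -110634810) mod (ℚ^×)²; places V = {2, 3, 5, 7, 11, 13, 17, 19, 37, 41, ∞}.
(a,b)_37: α=0, u≡34; β=1, v≡7 (mod 37); (34|37)=+1, (7|37)=+1; sign (−1)^0·+1^1·+1^0 = +1.
(a,b)_19: α=3, u≡6; β=4, v≡5 (mod 19); (6|19)=+1, (5|19)=+1; sign (−1)^0·+1^4·+1^3 = +1.
(a,b)_3: α=-3, u≡1; β=-7, v≡1 (mod 3); (1|3)=+1, (1|3)=+1; sign (−1)^1·+1^-7·+1^-3 = -1.
(a,b)_13: α=0, u≡4; β=1, v≡11 (mod 13); (4|13)=+1, (11|13)=-1; sign (−1)^0·+1^1·-1^0 = +1.
(a,b)_41: α=1, u≡15; β=1, v≡20 (mod 41); (15|41)=-1, (20|41)=+1; sign (−1)^0·-1^1·+1^1 = -1.
(a,b)_2: α=-5, β=3; u≡5, v≡3 (mod 8); ε(u)ε(v)=0·1, αω(v)=-5·1, βω(u)=3·1; sum ≡ 0  ⇒  +1.
(a,b)_5: α=0, u≡1; β=1, v≡2 (mod 5); (1|5)=+1, (2|5)=-1; sign (−1)^0·+1^1·-1^0 = +1.
(a,b)_17: α=0, u≡5; β=1, v≡10 (mod 17); (5|17)=-1, (10|17)=-1; sign (−1)^0·-1^1·-1^0 = -1.
(a,b)_7: α=-2, u≡1; β=-4, v≡4 (mod 7); (1|7)=+1, (4|7)=+1; sign (−1)^0·+1^-4·+1^-2 = +1.
(a,b)_11: α=1, u≡5; β=1, v≡10 (mod 11); (5|11)=+1, (10|11)=-1; sign (−1)^1·+1^1·-1^1 = +1.
(a,b)_∞: sgn(-51414)=−, sgn(-110634810)=−, so -1.
|Ram(-51414, -110634810)| = 4, even; anisotropic at {3, 17, 41, ∞}.

[3, 17, 41, inf]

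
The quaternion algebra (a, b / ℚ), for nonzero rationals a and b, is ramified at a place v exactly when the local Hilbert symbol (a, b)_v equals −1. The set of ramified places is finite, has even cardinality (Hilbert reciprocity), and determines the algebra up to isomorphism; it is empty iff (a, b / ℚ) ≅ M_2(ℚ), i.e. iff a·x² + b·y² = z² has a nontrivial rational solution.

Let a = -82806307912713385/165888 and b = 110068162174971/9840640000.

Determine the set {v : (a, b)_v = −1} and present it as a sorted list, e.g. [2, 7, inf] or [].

(a, b) ≡ (-770, 91) mod (ℚ^×)²; places V = {2, 3, 5, 7, 11, 13, 23, 31, ∞}.
(a,b)_11: α=3, u≡6; β=2, v≡3 (mod 11); (6|11)=-1, (3|11)=+1; sign (−1)^0·-1^2·+1^3 = +1.
(a,b)_∞: sgn(-770)=−, sgn(91)=+, so +1.
(a,b)_23: α=2, u≡9; β=4, v≡11 (mod 23); (9|23)=+1, (11|23)=-1; sign (−1)^0·+1^4·-1^2 = +1.
(a,b)_7: α=7, u≡4; β=3, v≡5 (mod 7); (4|7)=+1, (5|7)=-1; sign (−1)^1·+1^3·-1^7 = +1.
(a,b)_3: α=-4, u≡1; β=6, v≡1 (mod 3); (1|3)=+1, (1|3)=+1; sign (−1)^0·+1^6·+1^-4 = +1.
(a,b)_5: α=1, u≡1; β=-4, v≡4 (mod 5); (1|5)=+1, (4|5)=+1; sign (−1)^0·+1^-4·+1^1 = +1.
(a,b)_2: α=-11, β=-14; u≡7, v≡3 (mod 8); ε(u)ε(v)=1·1, αω(v)=-11·1, βω(u)=-14·0; sum ≡ 0  ⇒  +1.
(a,b)_13: α=4, u≡10; β=1, v≡11 (mod 13); (10|13)=+1, (11|13)=-1; sign (−1)^0·+1^1·-1^4 = +1.
(a,b)_31: α=0, u≡25; β=-2, v≡12 (mod 31); (25|31)=+1, (12|31)=-1; sign (−1)^0·+1^-2·-1^0 = +1.
Ram(a, b) = ∅: the form -770·x² + 91·y² − z² is isotropic over every ℚ_v, so by Hasse–Minkowski it is isotropic over ℚ.

[]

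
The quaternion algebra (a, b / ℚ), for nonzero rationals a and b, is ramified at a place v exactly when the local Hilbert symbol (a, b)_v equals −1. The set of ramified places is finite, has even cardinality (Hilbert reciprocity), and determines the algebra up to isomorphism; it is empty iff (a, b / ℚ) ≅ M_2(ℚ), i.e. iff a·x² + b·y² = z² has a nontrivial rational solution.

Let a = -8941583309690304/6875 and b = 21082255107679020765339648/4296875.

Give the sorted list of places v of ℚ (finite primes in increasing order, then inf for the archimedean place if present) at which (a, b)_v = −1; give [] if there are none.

Mod squares: a ≡ -1309, b ≡ 858. Check v ∈ {∞, 2, 3, 5, 7, 11, 13, 17}.
v=7: a=7^7·(≡2), b=7^10·(≡2) mod 7; (2|7)=+1, (2|7)=+1; (−1)^{7·10·3}·(+1)^10·(+1)^7 = +1.
v=3: a=3^10·(≡2), b=3^15·(≡1) mod 3; (2|3)=-1, (1|3)=+1; (−1)^{10·15·1}·(-1)^15·(+1)^10 = -1.
v=13: a=13^2·(≡3), b=13^3·(≡1) mod 13; (3|13)=+1, (1|13)=+1; (−1)^{2·3·6}·(+1)^3·(+1)^2 = +1.
v=2: v_2(a)=6, v_2(b)=13; units ≡ 3, 5 (mod 8); ε·ε+αω+βω = 1·0+6·1+13·1 ≡ 1  ⇒  (a,b)_2 = -1.
v=5: a=5^-4·(≡1), b=5^-8·(≡3) mod 5; (1|5)=+1, (3|5)=-1; (−1)^{-4·-8·2}·(+1)^-8·(-1)^-4 = +1.
v=11: a=11^-1·(≡10), b=11^-1·(≡4) mod 11; (10|11)=-1, (4|11)=+1; (−1)^{-1·-1·5}·(-1)^-1·(+1)^-1 = +1.
v=∞: -1309 < 0 and 858 > 0  ⇒  (a,b)_∞ = +1.
v=17: a=17^1·(≡1), b=17^2·(≡1) mod 17; (1|17)=+1, (1|17)=+1; (−1)^{1·2·8}·(+1)^2·(+1)^1 = +1.
Ram(-1309, 858) = {2, 3}; no ℚ_2-point on the conic.

[2, 3]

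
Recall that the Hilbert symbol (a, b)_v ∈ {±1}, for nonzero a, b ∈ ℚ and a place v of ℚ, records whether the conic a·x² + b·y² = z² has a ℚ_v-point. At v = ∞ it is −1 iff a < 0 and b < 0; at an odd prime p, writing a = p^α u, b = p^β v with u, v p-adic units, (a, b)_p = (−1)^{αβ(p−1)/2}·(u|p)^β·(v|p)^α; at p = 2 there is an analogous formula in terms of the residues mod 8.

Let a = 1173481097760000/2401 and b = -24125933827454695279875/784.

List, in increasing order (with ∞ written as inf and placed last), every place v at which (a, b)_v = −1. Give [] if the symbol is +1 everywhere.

[3, 19, 29, 31]

Mod squares: a ≡ 29, b ≡ -3330795. Check v ∈ {∞, 2, 3, 5, 7, 13, 19, 29, 31}.
v=19: a=19^2·(≡15), b=19^5·(≡3) mod 19; (15|19)=-1, (3|19)=-1; (−1)^{2·5·9}·(-1)^5·(-1)^2 = -1.
v=13: a=13^0·(≡9), b=13^5·(≡7) mod 13; (9|13)=+1, (7|13)=-1; (−1)^{0·5·6}·(+1)^5·(-1)^0 = +1.
v=29: a=29^1·(≡28), b=29^1·(≡26) mod 29; (28|29)=+1, (26|29)=-1; (−1)^{1·1·14}·(+1)^1·(-1)^1 = -1.
v=5: a=5^4·(≡1), b=5^3·(≡4) mod 5; (1|5)=+1, (4|5)=+1; (−1)^{4·3·2}·(+1)^3·(+1)^4 = +1.
v=31: a=31^2·(≡27), b=31^3·(≡8) mod 31; (27|31)=-1, (8|31)=+1; (−1)^{2·3·15}·(-1)^3·(+1)^2 = -1.
v=∞: 29 > 0 and -3330795 < 0  ⇒  (a,b)_∞ = +1.
v=2: v_2(a)=8, v_2(b)=-4; units ≡ 5, 5 (mod 8); ε·ε+αω+βω = 0·0+8·1+-4·1 ≡ 0  ⇒  (a,b)_2 = +1.
v=3: a=3^6·(≡2), b=3^5·(≡2) mod 3; (2|3)=-1, (2|3)=-1; (−1)^{6·5·1}·(-1)^5·(-1)^6 = -1.
v=7: a=7^-4·(≡1), b=7^-2·(≡4) mod 7; (1|7)=+1, (4|7)=+1; (−1)^{-4·-2·3}·(+1)^-2·(+1)^-4 = +1.
(29, -3330795 / ℚ) ramifies at {3, 19, 29, 31}: a division algebra.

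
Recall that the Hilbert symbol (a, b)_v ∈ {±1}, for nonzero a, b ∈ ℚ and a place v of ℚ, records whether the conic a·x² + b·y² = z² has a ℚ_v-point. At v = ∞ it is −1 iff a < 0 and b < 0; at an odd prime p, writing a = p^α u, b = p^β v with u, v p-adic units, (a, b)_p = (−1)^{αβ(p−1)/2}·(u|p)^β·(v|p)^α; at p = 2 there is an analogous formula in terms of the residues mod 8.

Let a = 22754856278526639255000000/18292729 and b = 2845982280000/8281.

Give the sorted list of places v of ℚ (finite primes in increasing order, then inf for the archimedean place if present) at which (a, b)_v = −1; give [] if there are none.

[5, 23, 29, 37]

Mod squares: a ≡ 4495, b ≡ 74037. Check v ∈ {∞, 2, 3, 5, 7, 13, 23, 29, 31, 37, 47}.
v=37: a=37^2·(≡17), b=37^1·(≡33) mod 37; (17|37)=-1, (33|37)=+1; (−1)^{2·1·18}·(-1)^1·(+1)^2 = -1.
v=5: a=5^7·(≡1), b=5^4·(≡3) mod 5; (1|5)=+1, (3|5)=-1; (−1)^{7·4·2}·(+1)^4·(-1)^7 = -1.
v=7: a=7^-2·(≡4), b=7^-2·(≡6) mod 7; (4|7)=+1, (6|7)=-1; (−1)^{-2·-2·3}·(+1)^-2·(-1)^-2 = +1.
v=31: a=31^5·(≡23), b=31^2·(≡7) mod 31; (23|31)=-1, (7|31)=+1; (−1)^{5·2·15}·(-1)^2·(+1)^5 = +1.
v=29: a=29^3·(≡15), b=29^1·(≡24) mod 29; (15|29)=-1, (24|29)=+1; (−1)^{3·1·14}·(-1)^1·(+1)^3 = -1.
v=∞: 4495 > 0 and 74037 > 0  ⇒  (a,b)_∞ = +1.
v=3: a=3^2·(≡1), b=3^1·(≡1) mod 3; (1|3)=+1, (1|3)=+1; (−1)^{2·1·1}·(+1)^1·(+1)^2 = +1.
v=47: a=47^-2·(≡11), b=47^0·(≡37) mod 47; (11|47)=-1, (37|47)=+1; (−1)^{-2·0·23}·(-1)^0·(+1)^-2 = +1.
v=13: a=13^-2·(≡9), b=13^-2·(≡8) mod 13; (9|13)=+1, (8|13)=-1; (−1)^{-2·-2·6}·(+1)^-2·(-1)^-2 = +1.
v=23: a=23^2·(≡5), b=23^1·(≡15) mod 23; (5|23)=-1, (15|23)=-1; (−1)^{2·1·11}·(-1)^1·(-1)^2 = -1.
v=2: v_2(a)=6, v_2(b)=6; units ≡ 7, 5 (mod 8); ε·ε+αω+βω = 1·0+6·1+6·0 ≡ 0  ⇒  (a,b)_2 = +1.
|Ram(4495, 74037)| = 4, even; anisotropic at {5, 23, 29, 37}.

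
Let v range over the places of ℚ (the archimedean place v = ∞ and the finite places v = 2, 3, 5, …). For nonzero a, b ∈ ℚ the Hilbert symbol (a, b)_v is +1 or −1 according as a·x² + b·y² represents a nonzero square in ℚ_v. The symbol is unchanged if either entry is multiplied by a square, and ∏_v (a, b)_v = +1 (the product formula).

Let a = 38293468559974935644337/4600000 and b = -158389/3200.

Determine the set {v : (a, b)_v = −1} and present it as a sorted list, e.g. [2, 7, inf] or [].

[5, 13]

Mod squares: a ≡ 1956955, b ≡ -2618. Check v ∈ {∞, 2, 3, 5, 7, 11, 13, 17, 23, 41}.
v=3: a=3^2·(≡1), b=3^0·(≡1) mod 3; (1|3)=+1, (1|3)=+1; (−1)^{2·0·1}·(+1)^0·(+1)^2 = +1.
v=13: a=13^1·(≡2), b=13^0·(≡8) mod 13; (2|13)=-1, (8|13)=-1; (−1)^{1·0·6}·(-1)^0·(-1)^1 = -1.
v=17: a=17^3·(≡15), b=17^1·(≡4) mod 17; (15|17)=+1, (4|17)=+1; (−1)^{3·1·8}·(+1)^1·(+1)^3 = +1.
v=11: a=11^9·(≡6), b=11^3·(≡9) mod 11; (6|11)=-1, (9|11)=+1; (−1)^{9·3·5}·(-1)^3·(+1)^9 = +1.
v=5: a=5^-5·(≡1), b=5^-2·(≡2) mod 5; (1|5)=+1, (2|5)=-1; (−1)^{-5·-2·2}·(+1)^-2·(-1)^-5 = -1.
v=2: v_2(a)=-6, v_2(b)=-7; units ≡ 3, 3 (mod 8); ε·ε+αω+βω = 1·1+-6·1+-7·1 ≡ 0  ⇒  (a,b)_2 = +1.
v=23: a=23^-1·(≡16), b=23^0·(≡4) mod 23; (16|23)=+1, (4|23)=+1; (−1)^{-1·0·11}·(+1)^0·(+1)^-1 = +1.
v=41: a=41^2·(≡1), b=41^0·(≡38) mod 41; (1|41)=+1, (38|41)=-1; (−1)^{2·0·20}·(+1)^0·(-1)^2 = +1.
v=∞: 1956955 > 0 and -2618 < 0  ⇒  (a,b)_∞ = +1.
v=7: a=7^5·(≡5), b=7^1·(≡4) mod 7; (5|7)=-1, (4|7)=+1; (−1)^{5·1·3}·(-1)^1·(+1)^5 = +1.
Ram(1956955, -2618) = {5, 13}; no ℚ_5-point on the conic.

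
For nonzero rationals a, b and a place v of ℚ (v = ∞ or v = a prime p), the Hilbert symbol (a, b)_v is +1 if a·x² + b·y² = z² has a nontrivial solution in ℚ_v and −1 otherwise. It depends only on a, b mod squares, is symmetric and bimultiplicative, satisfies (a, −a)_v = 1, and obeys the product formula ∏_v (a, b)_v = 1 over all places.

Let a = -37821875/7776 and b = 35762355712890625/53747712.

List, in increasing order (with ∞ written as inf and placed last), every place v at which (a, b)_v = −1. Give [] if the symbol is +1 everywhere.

[3, 5, 13, 19]

Mod squares: a ≡ -7410, b ≡ 2. Check v ∈ {∞, 2, 3, 5, 7, 13, 19}.
v=2: v_2(a)=-5, v_2(b)=-13; units ≡ 7, 1 (mod 8); ε·ε+αω+βω = 1·0+-5·0+-13·0 ≡ 0  ⇒  (a,b)_2 = +1.
v=13: a=13^1·(≡6), b=13^2·(≡5) mod 13; (6|13)=-1, (5|13)=-1; (−1)^{1·2·6}·(-1)^2·(-1)^1 = -1.
v=7: a=7^2·(≡6), b=7^4·(≡1) mod 7; (6|7)=-1, (1|7)=+1; (−1)^{2·4·3}·(-1)^4·(+1)^2 = +1.
v=3: a=3^-5·(≡2), b=3^-8·(≡2) mod 3; (2|3)=-1, (2|3)=-1; (−1)^{-5·-8·1}·(-1)^-8·(-1)^-5 = -1.
v=5: a=5^5·(≡2), b=5^12·(≡2) mod 5; (2|5)=-1, (2|5)=-1; (−1)^{5·12·2}·(-1)^12·(-1)^5 = -1.
v=∞: -7410 < 0 and 2 > 0  ⇒  (a,b)_∞ = +1.
v=19: a=19^1·(≡1), b=19^2·(≡2) mod 19; (1|19)=+1, (2|19)=-1; (−1)^{1·2·9}·(+1)^2·(-1)^1 = -1.
(-7410, 2 / ℚ) ramifies at {3, 5, 13, 19}: a division algebra.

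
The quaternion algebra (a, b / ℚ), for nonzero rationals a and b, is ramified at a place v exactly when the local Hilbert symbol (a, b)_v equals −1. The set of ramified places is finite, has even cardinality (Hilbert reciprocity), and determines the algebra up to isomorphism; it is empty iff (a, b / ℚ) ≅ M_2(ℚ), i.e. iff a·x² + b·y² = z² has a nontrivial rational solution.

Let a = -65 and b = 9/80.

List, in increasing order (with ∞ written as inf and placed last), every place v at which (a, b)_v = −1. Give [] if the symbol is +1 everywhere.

(a, b) ≡ (-65, 5) mod (ℚ^×)²; places V = {2, 3, 5, 13, ∞}.
(a,b)_3: α=0, u≡1; β=2, v≡2 (mod 3); (1|3)=+1, (2|3)=-1; sign (−1)^0·+1^2·-1^0 = +1.
(a,b)_2: α=0, β=-4; u≡7, v≡5 (mod 8); ε(u)ε(v)=1·0, αω(v)=0·1, βω(u)=-4·0; sum ≡ 0  ⇒  +1.
(a,b)_∞: sgn(-65)=−, sgn(5)=+, so +1.
(a,b)_5: α=1, u≡2; β=-1, v≡4 (mod 5); (2|5)=-1, (4|5)=+1; sign (−1)^0·-1^-1·+1^1 = -1.
(a,b)_13: α=1, u≡8; β=0, v≡11 (mod 13); (8|13)=-1, (11|13)=-1; sign (−1)^0·-1^0·-1^1 = -1.
|Ram(-65, 5)| = 2, even; anisotropic at {5, 13}.

[5, 13]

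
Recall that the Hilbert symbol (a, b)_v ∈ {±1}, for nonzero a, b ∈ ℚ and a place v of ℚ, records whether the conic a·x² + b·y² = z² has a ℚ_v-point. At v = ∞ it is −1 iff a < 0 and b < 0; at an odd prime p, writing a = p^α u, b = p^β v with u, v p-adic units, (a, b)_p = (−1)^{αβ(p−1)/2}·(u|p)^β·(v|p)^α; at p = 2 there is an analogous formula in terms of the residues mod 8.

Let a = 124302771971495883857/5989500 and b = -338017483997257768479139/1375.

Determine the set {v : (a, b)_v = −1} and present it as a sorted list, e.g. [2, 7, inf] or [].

Mod squares: a ≡ 707135, b ≡ -3635005. Check v ∈ {∞, 2, 3, 5, 7, 11, 13, 19, 23, 29, 37, 43, 53}.
v=23: a=23^1·(≡22), b=23^2·(≡22) mod 23; (22|23)=-1, (22|23)=-1; (−1)^{1·2·11}·(-1)^2·(-1)^1 = -1.
v=∞: 707135 > 0 and -3635005 < 0  ⇒  (a,b)_∞ = +1.
v=19: a=19^2·(≡14), b=19^2·(≡8) mod 19; (14|19)=-1, (8|19)=-1; (−1)^{2·2·9}·(-1)^2·(-1)^2 = +1.
v=53: a=53^2·(≡36), b=53^3·(≡14) mod 53; (36|53)=+1, (14|53)=-1; (−1)^{2·3·26}·(+1)^3·(-1)^2 = +1.
v=13: a=13^3·(≡9), b=13^2·(≡3) mod 13; (9|13)=+1, (3|13)=+1; (−1)^{3·2·6}·(+1)^2·(+1)^3 = +1.
v=43: a=43^1·(≡33), b=43^1·(≡7) mod 43; (33|43)=-1, (7|43)=-1; (−1)^{1·1·21}·(-1)^1·(-1)^1 = -1.
v=3: a=3^-2·(≡2), b=3^0·(≡2) mod 3; (2|3)=-1, (2|3)=-1; (−1)^{-2·0·1}·(-1)^0·(-1)^-2 = +1.
v=29: a=29^2·(≡22), b=29^3·(≡1) mod 29; (22|29)=+1, (1|29)=+1; (−1)^{2·3·14}·(+1)^3·(+1)^2 = +1.
v=2: v_2(a)=-2, v_2(b)=0; units ≡ 7, 3 (mod 8); ε·ε+αω+βω = 1·1+-2·1+0·0 ≡ 1  ⇒  (a,b)_2 = -1.
v=37: a=37^2·(≡25), b=37^2·(≡6) mod 37; (25|37)=+1, (6|37)=-1; (−1)^{2·2·18}·(+1)^2·(-1)^2 = +1.
v=5: a=5^-3·(≡2), b=5^-3·(≡1) mod 5; (2|5)=-1, (1|5)=+1; (−1)^{-3·-3·2}·(-1)^-3·(+1)^-3 = -1.
v=7: a=7^2·(≡1), b=7^2·(≡2) mod 7; (1|7)=+1, (2|7)=+1; (−1)^{2·2·3}·(+1)^2·(+1)^2 = +1.
v=11: a=11^-3·(≡3), b=11^-1·(≡8) mod 11; (3|11)=+1, (8|11)=-1; (−1)^{-3·-1·5}·(+1)^-1·(-1)^-3 = +1.
(707135, -3635005 / ℚ) ramifies at {2, 5, 23, 43}: a division algebra.

[2, 5, 23, 43]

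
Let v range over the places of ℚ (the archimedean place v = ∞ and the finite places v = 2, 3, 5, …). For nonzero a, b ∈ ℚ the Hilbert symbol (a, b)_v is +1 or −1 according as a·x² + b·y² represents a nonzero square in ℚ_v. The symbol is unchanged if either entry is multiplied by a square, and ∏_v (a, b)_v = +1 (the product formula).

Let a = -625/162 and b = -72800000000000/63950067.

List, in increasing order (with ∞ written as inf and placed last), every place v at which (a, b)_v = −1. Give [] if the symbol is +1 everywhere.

(a, b) ≡ (-2, -1365) mod (ℚ^×)²; places V = {2, 3, 5, 7, 13, 19, ∞}.
(a,b)_13: α=0, u≡2; β=1, v≡3 (mod 13); (2|13)=-1, (3|13)=+1; sign (−1)^0·-1^1·+1^0 = -1.
(a,b)_3: α=-4, u≡1; β=-11, v≡1 (mod 3); (1|3)=+1, (1|3)=+1; sign (−1)^0·+1^-11·+1^-4 = +1.
(a,b)_7: α=0, u≡5; β=1, v≡2 (mod 7); (5|7)=-1, (2|7)=+1; sign (−1)^0·-1^1·+1^0 = -1.
(a,b)_19: α=0, u≡4; β=-2, v≡3 (mod 19); (4|19)=+1, (3|19)=-1; sign (−1)^0·+1^-2·-1^0 = +1.
(a,b)_5: α=4, u≡2; β=11, v≡3 (mod 5); (2|5)=-1, (3|5)=-1; sign (−1)^0·-1^11·-1^4 = -1.
(a,b)_∞: sgn(-2)=−, sgn(-1365)=−, so -1.
(a,b)_2: α=-1, β=14; u≡7, v≡3 (mod 8); ε(u)ε(v)=1·1, αω(v)=-1·1, βω(u)=14·0; sum ≡ 0  ⇒  +1.
|Ram(-2, -1365)| = 4, even; anisotropic at {5, 7, 13, ∞}.

[5, 7, 13, inf]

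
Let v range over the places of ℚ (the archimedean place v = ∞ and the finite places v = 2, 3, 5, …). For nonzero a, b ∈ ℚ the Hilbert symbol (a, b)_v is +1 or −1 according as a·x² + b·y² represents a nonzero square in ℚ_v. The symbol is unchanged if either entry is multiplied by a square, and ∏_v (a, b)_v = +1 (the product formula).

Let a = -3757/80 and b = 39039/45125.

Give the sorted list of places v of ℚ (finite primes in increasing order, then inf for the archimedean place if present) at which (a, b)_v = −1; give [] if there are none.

[2, 5, 7, 13]

Mod squares: a ≡ -65, b ≡ 1155. Check v ∈ {∞, 2, 3, 5, 7, 11, 13, 17, 19}.
v=17: a=17^2·(≡6), b=17^0·(≡1) mod 17; (6|17)=-1, (1|17)=+1; (−1)^{2·0·8}·(-1)^0·(+1)^2 = +1.
v=11: a=11^0·(≡9), b=11^1·(≡6) mod 11; (9|11)=+1, (6|11)=-1; (−1)^{0·1·5}·(+1)^1·(-1)^0 = +1.
v=7: a=7^0·(≡3), b=7^1·(≡4) mod 7; (3|7)=-1, (4|7)=+1; (−1)^{0·1·3}·(-1)^1·(+1)^0 = -1.
v=3: a=3^0·(≡1), b=3^1·(≡1) mod 3; (1|3)=+1, (1|3)=+1; (−1)^{0·1·1}·(+1)^1·(+1)^0 = +1.
v=13: a=13^1·(≡5), b=13^2·(≡5) mod 13; (5|13)=-1, (5|13)=-1; (−1)^{1·2·6}·(-1)^2·(-1)^1 = -1.
v=∞: -65 < 0 and 1155 > 0  ⇒  (a,b)_∞ = +1.
v=19: a=19^0·(≡6), b=19^-2·(≡15) mod 19; (6|19)=+1, (15|19)=-1; (−1)^{0·-2·9}·(+1)^-2·(-1)^0 = +1.
v=2: v_2(a)=-4, v_2(b)=0; units ≡ 7, 3 (mod 8); ε·ε+αω+βω = 1·1+-4·1+0·0 ≡ 1  ⇒  (a,b)_2 = -1.
v=5: a=5^-1·(≡3), b=5^-3·(≡4) mod 5; (3|5)=-1, (4|5)=+1; (−1)^{-1·-3·2}·(-1)^-3·(+1)^-1 = -1.
(-65, 1155 / ℚ) ramifies at {2, 5, 7, 13}: a division algebra.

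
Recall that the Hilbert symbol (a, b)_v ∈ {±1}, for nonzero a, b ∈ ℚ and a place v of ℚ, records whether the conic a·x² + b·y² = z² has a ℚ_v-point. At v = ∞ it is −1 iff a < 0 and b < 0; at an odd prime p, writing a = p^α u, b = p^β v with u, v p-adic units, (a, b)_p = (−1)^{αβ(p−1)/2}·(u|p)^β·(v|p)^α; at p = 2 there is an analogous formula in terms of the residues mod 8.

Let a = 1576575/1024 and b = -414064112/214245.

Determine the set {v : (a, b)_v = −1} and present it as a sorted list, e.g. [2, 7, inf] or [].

Mod squares: a ≡ 143, b ≡ -7315. Check v ∈ {∞, 2, 3, 5, 7, 11, 13, 19, 23}.
v=19: a=19^0·(≡13), b=19^3·(≡14) mod 19; (13|19)=-1, (14|19)=-1; (−1)^{0·3·9}·(-1)^3·(-1)^0 = -1.
v=23: a=23^0·(≡11), b=23^-2·(≡14) mod 23; (11|23)=-1, (14|23)=-1; (−1)^{0·-2·11}·(-1)^-2·(-1)^0 = +1.
v=3: a=3^2·(≡2), b=3^-4·(≡2) mod 3; (2|3)=-1, (2|3)=-1; (−1)^{2·-4·1}·(-1)^-4·(-1)^2 = +1.
v=13: a=13^1·(≡5), b=13^0·(≡9) mod 13; (5|13)=-1, (9|13)=+1; (−1)^{1·0·6}·(-1)^0·(+1)^1 = +1.
v=2: v_2(a)=-10, v_2(b)=4; units ≡ 7, 5 (mod 8); ε·ε+αω+βω = 1·0+-10·1+4·0 ≡ 0  ⇒  (a,b)_2 = +1.
v=5: a=5^2·(≡2), b=5^-1·(≡2) mod 5; (2|5)=-1, (2|5)=-1; (−1)^{2·-1·2}·(-1)^-1·(-1)^2 = -1.
v=∞: 143 > 0 and -7315 < 0  ⇒  (a,b)_∞ = +1.
v=11: a=11^1·(≡6), b=11^1·(≡8) mod 11; (6|11)=-1, (8|11)=-1; (−1)^{1·1·5}·(-1)^1·(-1)^1 = -1.
v=7: a=7^2·(≡5), b=7^3·(≡5) mod 7; (5|7)=-1, (5|7)=-1; (−1)^{2·3·3}·(-1)^3·(-1)^2 = -1.
|Ram(143, -7315)| = 4, even; anisotropic at {5, 7, 11, 19}.

[5, 7, 11, 19]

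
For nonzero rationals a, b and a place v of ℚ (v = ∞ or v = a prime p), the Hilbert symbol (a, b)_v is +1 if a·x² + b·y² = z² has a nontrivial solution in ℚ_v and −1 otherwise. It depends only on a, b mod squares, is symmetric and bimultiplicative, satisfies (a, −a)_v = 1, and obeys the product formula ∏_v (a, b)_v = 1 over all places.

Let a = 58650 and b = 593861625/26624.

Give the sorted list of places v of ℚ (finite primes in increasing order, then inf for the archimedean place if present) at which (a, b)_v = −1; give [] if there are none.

Mod squares: a ≡ 2346, b ≡ 17290. Check v ∈ {∞, 2, 3, 5, 7, 13, 17, 19, 23}.
v=7: a=7^0·(≡4), b=7^3·(≡3) mod 7; (4|7)=+1, (3|7)=-1; (−1)^{0·3·3}·(+1)^3·(-1)^0 = +1.
v=17: a=17^1·(≡16), b=17^0·(≡15) mod 17; (16|17)=+1, (15|17)=+1; (−1)^{1·0·8}·(+1)^0·(+1)^1 = +1.
v=5: a=5^2·(≡1), b=5^3·(≡2) mod 5; (1|5)=+1, (2|5)=-1; (−1)^{2·3·2}·(+1)^3·(-1)^2 = +1.
v=3: a=3^1·(≡2), b=3^6·(≡1) mod 3; (2|3)=-1, (1|3)=+1; (−1)^{1·6·1}·(-1)^6·(+1)^1 = +1.
v=2: v_2(a)=1, v_2(b)=-11; units ≡ 5, 5 (mod 8); ε·ε+αω+βω = 0·0+1·1+-11·1 ≡ 0  ⇒  (a,b)_2 = +1.
v=23: a=23^1·(≡20), b=23^0·(≡10) mod 23; (20|23)=-1, (10|23)=-1; (−1)^{1·0·11}·(-1)^0·(-1)^1 = -1.
v=13: a=13^0·(≡7), b=13^-1·(≡12) mod 13; (7|13)=-1, (12|13)=+1; (−1)^{0·-1·6}·(-1)^-1·(+1)^0 = -1.
v=19: a=19^0·(≡16), b=19^1·(≡4) mod 19; (16|19)=+1, (4|19)=+1; (−1)^{0·1·9}·(+1)^1·(+1)^0 = +1.
v=∞: 2346 > 0 and 17290 > 0  ⇒  (a,b)_∞ = +1.
|Ram(2346, 17290)| = 2, even; anisotropic at {13, 23}.

[13, 23]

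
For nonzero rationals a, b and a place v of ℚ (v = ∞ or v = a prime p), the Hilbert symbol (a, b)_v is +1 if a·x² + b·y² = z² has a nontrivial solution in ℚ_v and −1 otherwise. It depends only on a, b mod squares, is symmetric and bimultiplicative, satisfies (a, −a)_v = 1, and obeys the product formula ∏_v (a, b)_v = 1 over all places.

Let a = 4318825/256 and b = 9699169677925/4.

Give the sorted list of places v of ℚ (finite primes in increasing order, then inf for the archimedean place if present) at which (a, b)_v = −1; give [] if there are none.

[7, 37]

Mod squares: a ≡ 172753, b ≡ 13. Check v ∈ {∞, 2, 5, 7, 13, 23, 29, 37}.
v=37: a=37^1·(≡28), b=37^2·(≡13) mod 37; (28|37)=+1, (13|37)=-1; (−1)^{1·2·18}·(+1)^2·(-1)^1 = -1.
v=5: a=5^2·(≡3), b=5^2·(≡3) mod 5; (3|5)=-1, (3|5)=-1; (−1)^{2·2·2}·(-1)^2·(-1)^2 = +1.
v=7: a=7^1·(≡4), b=7^2·(≡5) mod 7; (4|7)=+1, (5|7)=-1; (−1)^{1·2·3}·(+1)^2·(-1)^1 = -1.
v=∞: 172753 > 0 and 13 > 0  ⇒  (a,b)_∞ = +1.
v=29: a=29^1·(≡27), b=29^2·(≡13) mod 29; (27|29)=-1, (13|29)=+1; (−1)^{1·2·14}·(-1)^2·(+1)^1 = +1.
v=13: a=13^0·(≡12), b=13^1·(≡9) mod 13; (12|13)=+1, (9|13)=+1; (−1)^{0·1·6}·(+1)^1·(+1)^0 = +1.
v=23: a=23^1·(≡1), b=23^2·(≡6) mod 23; (1|23)=+1, (6|23)=+1; (−1)^{1·2·11}·(+1)^2·(+1)^1 = +1.
v=2: v_2(a)=-8, v_2(b)=-2; units ≡ 1, 5 (mod 8); ε·ε+αω+βω = 0·0+-8·1+-2·0 ≡ 0  ⇒  (a,b)_2 = +1.
Ram(172753, 13) = {7, 37}; no ℚ_7-point on the conic.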